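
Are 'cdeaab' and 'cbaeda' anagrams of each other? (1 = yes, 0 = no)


Sort characters of 'cdeaab': 'aabcde'
Sort characters of 'cbaeda': 'aabcde'
Sorted forms match -> they ARE anagrams
Result: 1

1


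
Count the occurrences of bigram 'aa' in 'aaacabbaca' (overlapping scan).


Scanning 'aaacabbaca' for bigram 'aa':
  Position 0: 'aa' -> MATCH
  Position 1: 'aa' -> MATCH
  Position 2: 'ac' -> no
  Position 3: 'ca' -> no
  Position 4: 'ab' -> no
  Position 5: 'bb' -> no
  Position 6: 'ba' -> no
  Position 7: 'ac' -> no
  Position 8: 'ca' -> no
Total matches: 2

2


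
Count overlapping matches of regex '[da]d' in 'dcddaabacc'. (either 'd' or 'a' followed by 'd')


Pattern: [da]d means either 'd' or 'a' followed by 'd'.
Scanning 'dcddaabacc' position-by-position:
  Pos 0: window 'dc' -> no
  Pos 1: window 'cd' -> no
  Pos 2: window 'dd' -> MATCH
  Pos 3: window 'da' -> no
  Pos 4: window 'aa' -> no
  Pos 5: window 'ab' -> no
  Pos 6: window 'ba' -> no
  Pos 7: window 'ac' -> no
  Pos 8: window 'cc' -> no
  Pos 9: window 'c' -> no
Total matches: 1

1


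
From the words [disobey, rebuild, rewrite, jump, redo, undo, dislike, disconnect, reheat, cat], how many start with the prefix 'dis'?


Checking each word for prefix 'dis':
  'disobey' -> YES, starts with 'dis' (count: 1)
  'rebuild' -> no (count: 1)
  'rewrite' -> no (count: 1)
  'jump' -> no (count: 1)
  'redo' -> no (count: 1)
  'undo' -> no (count: 1)
  'dislike' -> YES, starts with 'dis' (count: 2)
  'disconnect' -> YES, starts with 'dis' (count: 3)
  'reheat' -> no (count: 3)
  'cat' -> no (count: 3)
Total with prefix 'dis': 3

3


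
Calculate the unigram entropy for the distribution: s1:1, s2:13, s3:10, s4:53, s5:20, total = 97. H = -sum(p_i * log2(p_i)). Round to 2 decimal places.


Computing entropy H = -sum(p_i * log2(p_i)):
  s1: p = 1/97 = 0.0103, -p*log2(p) = 0.0680
  s2: p = 13/97 = 0.1340, -p*log2(p) = 0.3886
  s3: p = 10/97 = 0.1031, -p*log2(p) = 0.3379
  s4: p = 53/97 = 0.5464, -p*log2(p) = 0.4764
  s5: p = 20/97 = 0.2062, -p*log2(p) = 0.4697
H = sum of terms = 1.7406
Rounded to 2 decimals: 1.74

1.74


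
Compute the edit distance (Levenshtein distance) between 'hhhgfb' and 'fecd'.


Building DP table for s1='hhhgfb' (len 6) and s2='fecd' (len 4):
       f  e  c  d
    0  1  2  3  4
  h 1  1  2  3  4
  h 2  2  2  3  4
  h 3  3  3  3  4
  g 4  4  4  4  4
  f 5  4  5  5  5
  b 6  5  5  6  6
Edit distance = dp[6][4] = 6

6


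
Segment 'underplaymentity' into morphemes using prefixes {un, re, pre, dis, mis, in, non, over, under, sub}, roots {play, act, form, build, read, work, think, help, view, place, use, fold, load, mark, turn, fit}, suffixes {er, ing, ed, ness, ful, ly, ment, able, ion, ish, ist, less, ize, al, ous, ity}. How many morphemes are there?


Segmenting 'underplaymentity' against the inventory:
  'under' -> prefix (morpheme 1)
  'play' -> root (morpheme 2)
  'ment' -> suffix (morpheme 3)
  'ity' -> suffix (morpheme 4)
Total morphemes: 4

4


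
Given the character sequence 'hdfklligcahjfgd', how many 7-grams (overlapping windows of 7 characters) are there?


String 'hdfklligcahjfgd' has length L = 15.
Number of overlapping n-grams = L - n + 1
Substituting: 15 - 7 + 1 = 9

9


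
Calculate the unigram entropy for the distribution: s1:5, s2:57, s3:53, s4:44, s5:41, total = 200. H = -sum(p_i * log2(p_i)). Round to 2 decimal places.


Computing entropy H = -sum(p_i * log2(p_i)):
  s1: p = 5/200 = 0.0250, -p*log2(p) = 0.1330
  s2: p = 57/200 = 0.2850, -p*log2(p) = 0.5161
  s3: p = 53/200 = 0.2650, -p*log2(p) = 0.5077
  s4: p = 44/200 = 0.2200, -p*log2(p) = 0.4806
  s5: p = 41/200 = 0.2050, -p*log2(p) = 0.4687
H = sum of terms = 2.1061
Rounded to 2 decimals: 2.11

2.11


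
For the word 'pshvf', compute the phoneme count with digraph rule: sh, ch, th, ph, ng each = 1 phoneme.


Parsing 'pshvf' greedily, digraphs first:
  'p' -> consonant phoneme (phonemes so far: 1)
  'sh' -> digraph (1 consonant phoneme) (phonemes so far: 2)
  'v' -> consonant phoneme (phonemes so far: 3)
  'f' -> consonant phoneme (phonemes so far: 4)
Total phonemes: 4

4


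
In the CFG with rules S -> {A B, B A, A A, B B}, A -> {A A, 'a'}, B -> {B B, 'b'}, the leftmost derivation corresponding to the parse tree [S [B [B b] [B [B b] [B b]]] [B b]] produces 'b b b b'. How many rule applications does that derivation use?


Every bracketed nonterminal node [X ...] in the tree is produced by exactly one rule application.
Reading the tree off as a leftmost derivation:
  Step 1: S  =>  B B   (applied S -> B B)
  Step 2: B B  =>  B B B   (applied B -> B B)
  Step 3: B B B  =>  b B B   (applied B -> b)
  Step 4: b B B  =>  b B B B   (applied B -> B B)
  Step 5: b B B B  =>  b b B B   (applied B -> b)
  Step 6: b b B B  =>  b b b B   (applied B -> b)
  Step 7: b b b B  =>  b b b b   (applied B -> b)
Final yield: b b b b
Total rewrite steps: 7

7


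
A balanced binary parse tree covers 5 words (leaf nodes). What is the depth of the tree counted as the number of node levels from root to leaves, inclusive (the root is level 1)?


In a balanced binary tree with n leaves the deepest leaf is ceil(log2(n)) edges below the root,
so counting node levels inclusive of root and leaves gives ceil(log2(n)) + 1 levels.
log2(5) = 2.3219
ceil(2.3219) = 3
levels = 3 + 1 = 4

4


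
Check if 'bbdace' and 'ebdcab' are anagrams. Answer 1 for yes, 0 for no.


Sort characters of 'bbdace': 'abbcde'
Sort characters of 'ebdcab': 'abbcde'
Sorted forms match -> they ARE anagrams
Result: 1

1


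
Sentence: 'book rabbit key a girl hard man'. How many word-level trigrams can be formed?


Word trigrams from [7] words:
  Trigram 1: (book rabbit key)
  Trigram 2: (rabbit key a)
  Trigram 3: (key a girl)
  Trigram 4: (a girl hard)
  Trigram 5: (girl hard man)
Total word trigrams: 7 - 2 = 5

5


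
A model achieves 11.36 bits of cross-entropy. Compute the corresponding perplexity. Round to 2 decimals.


Perplexity formula: PP = 2^H
H = 11.36
PP = 2^11.36
Decompose: 2^11.36 = 2^11 * 2^0.36
2^11 = 2048, 2^0.36 ~ 1.2834259
PP ~ 2048 * 1.2834259 = 2628.4562432
Rounded to 2 decimals: 2628.46

2628.46


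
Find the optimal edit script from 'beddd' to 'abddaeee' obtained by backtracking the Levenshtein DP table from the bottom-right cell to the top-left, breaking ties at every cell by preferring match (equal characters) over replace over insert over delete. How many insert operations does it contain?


Edit distance = 6. Backtracking from cell (5, 8) with preference match > replace > insert > delete,
then listing the resulting alignment 'beddd' -> 'abddaeee' left to right:
  Step 1: insert 'a' [insertion #1]
  Step 2: keep 'b'
  Step 3: replace e->d
  Step 4: keep 'd'
  Step 5: insert 'a' [insertion #2]
  Step 6: insert 'e' [insertion #3]
  Step 7: replace d->e
  Step 8: replace d->e
Total insertions: 3

3


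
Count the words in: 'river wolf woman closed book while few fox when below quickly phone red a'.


Counting words by splitting on spaces:
  Word 1: 'river'
  Word 2: 'wolf'
  Word 3: 'woman'
  Word 4: 'closed'
  Word 5: 'book'
  Word 6: 'while'
  Word 7: 'few'
  Word 8: 'fox'
  Word 9: 'when'
  Word 10: 'below'
  Word 11: 'quickly'
  Word 12: 'phone'
  Word 13: 'red'
  Word 14: 'a'
Total words: 14

14


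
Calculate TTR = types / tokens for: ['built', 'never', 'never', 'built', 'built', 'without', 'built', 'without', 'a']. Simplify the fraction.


Tokens: 9
Unique types: ('a', 'built', 'never', 'without') = 4
TTR = 4/9
Already in lowest terms.

4/9


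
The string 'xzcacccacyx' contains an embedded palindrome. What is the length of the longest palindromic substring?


Scanning 'xzcacccacyx' for palindromic substrings.
Substring at positions 2-8: 'cacccac'.
Check: reverse('cacccac') = 'cacccac' -> palindrome confirmed.
Neighbouring characters ('z' / 'y') break symmetry, so it cannot extend further.
No longer palindromic substring exists; longest length = 7

7


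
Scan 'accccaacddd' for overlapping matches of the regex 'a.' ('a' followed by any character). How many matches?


Pattern: a. means 'a' followed by any character.
Scanning 'accccaacddd' position-by-position:
  Pos 0: window 'ac' -> MATCH
  Pos 1: window 'cc' -> no
  Pos 2: window 'cc' -> no
  Pos 3: window 'cc' -> no
  Pos 4: window 'ca' -> no
  Pos 5: window 'aa' -> MATCH
  Pos 6: window 'ac' -> MATCH
  Pos 7: window 'cd' -> no
  Pos 8: window 'dd' -> no
  Pos 9: window 'dd' -> no
  Pos 10: window 'd' -> no
Total matches: 3

3


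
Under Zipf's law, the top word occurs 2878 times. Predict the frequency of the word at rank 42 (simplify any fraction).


Zipf's law: freq(rank) = f1 / rank
f1 = 2878, rank = 42
freq = 2878 / 42
GCD(2878, 42) = 2
Simplified: 1439/21

1439/21


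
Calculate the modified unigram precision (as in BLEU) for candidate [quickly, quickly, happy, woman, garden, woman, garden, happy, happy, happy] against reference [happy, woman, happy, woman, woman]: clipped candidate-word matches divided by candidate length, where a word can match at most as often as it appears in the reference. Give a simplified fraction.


Reference word counts: {'happy': 2, 'woman': 3}
Checking each candidate word (with clipping):
  'quickly' -> not in reference -> no match (matches: 0)
  'quickly' -> not in reference -> no match (matches: 0)
  'happy' -> in reference (ref count 2, used 1/2) -> match (matches: 1)
  'woman' -> in reference (ref count 3, used 1/3) -> match (matches: 2)
  'garden' -> not in reference -> no match (matches: 2)
  'woman' -> in reference (ref count 3, used 2/3) -> match (matches: 3)
  'garden' -> not in reference -> no match (matches: 3)
  'happy' -> in reference (ref count 2, used 2/2) -> match (matches: 4)
  'happy' -> ref count 2 already used up (2/2) -> clipped, no match (matches: 4)
  'happy' -> ref count 2 already used up (2/2) -> clipped, no match (matches: 4)
Clipped matches: 4, Candidate length: 10
Precision = 4/10 = 2/5

2/5


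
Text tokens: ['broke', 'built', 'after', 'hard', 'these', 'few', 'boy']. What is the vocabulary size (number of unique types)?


Listing all tokens and tracking unique types:
  Token 1: 'broke' -> NEW (unique so far: 1)
  Token 2: 'built' -> NEW (unique so far: 2)
  Token 3: 'after' -> NEW (unique so far: 3)
  Token 4: 'hard' -> NEW (unique so far: 4)
  Token 5: 'these' -> NEW (unique so far: 5)
  Token 6: 'few' -> NEW (unique so far: 6)
  Token 7: 'boy' -> NEW (unique so far: 7)
Unique types: ('after', 'boy', 'broke', 'built', 'few', 'hard', 'these')
Vocabulary size: 7

7


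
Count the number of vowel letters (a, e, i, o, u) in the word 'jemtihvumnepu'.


Scanning each character of 'jemtihvumnepu':
  Position 1: 'j' -> consonant (running count: 0)
  Position 2: 'e' -> vowel (running count: 1)
  Position 3: 'm' -> consonant (running count: 1)
  Position 4: 't' -> consonant (running count: 1)
  Position 5: 'i' -> vowel (running count: 2)
  Position 6: 'h' -> consonant (running count: 2)
  Position 7: 'v' -> consonant (running count: 2)
  Position 8: 'u' -> vowel (running count: 3)
  Position 9: 'm' -> consonant (running count: 3)
  Position 10: 'n' -> consonant (running count: 3)
  Position 11: 'e' -> vowel (running count: 4)
  Position 12: 'p' -> consonant (running count: 4)
  Position 13: 'u' -> vowel (running count: 5)
Total vowels: 5

5


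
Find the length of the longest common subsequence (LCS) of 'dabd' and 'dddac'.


DP table for LCS of 'dabd' and 'dddac':
       d  d  d  a  c
    0  0  0  0  0  0
  d 0  1  1  1  1  1
  a 0  1  1  1  2  2
  b 0  1  1  1  2  2
  d 0  1  2  2  2  2
LCS: 'da'
LCS length = 2

2


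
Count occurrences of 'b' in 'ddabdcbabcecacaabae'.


Scanning 'ddabdcbabcecacaabae' for 'b':
  Position 3: 'b' -> MATCH (count: 1)
  Position 6: 'b' -> MATCH (count: 2)
  Position 8: 'b' -> MATCH (count: 3)
  Position 16: 'b' -> MATCH (count: 4)
Total occurrences of 'b': 4

4


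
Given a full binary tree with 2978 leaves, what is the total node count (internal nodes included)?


Leaf nodes (terminals): 2978
Internal nodes = n - 1 = 2978 - 1 = 2977
Total = leaves + internal = 2978 + 2977 = 5955

5955


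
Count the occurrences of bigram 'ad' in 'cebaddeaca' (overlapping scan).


Scanning 'cebaddeaca' for bigram 'ad':
  Position 0: 'ce' -> no
  Position 1: 'eb' -> no
  Position 2: 'ba' -> no
  Position 3: 'ad' -> MATCH
  Position 4: 'dd' -> no
  Position 5: 'de' -> no
  Position 6: 'ea' -> no
  Position 7: 'ac' -> no
  Position 8: 'ca' -> no
Total matches: 1

1


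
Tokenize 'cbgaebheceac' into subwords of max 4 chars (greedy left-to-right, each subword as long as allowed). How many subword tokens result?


'cbgaebheceac' has 12 characters.
Chunking with max size 4:
  Chunk 1: 'cbga' (positions 0-3)
  Chunk 2: 'ebhe' (positions 4-7)
  Chunk 3: 'ceac' (positions 8-11)
Total chunks: ceil(12 / 4) = 3

3


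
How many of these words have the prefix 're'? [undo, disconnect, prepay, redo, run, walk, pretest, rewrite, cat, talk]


Checking each word for prefix 're':
  'undo' -> no (count: 0)
  'disconnect' -> no (count: 0)
  'prepay' -> no (count: 0)
  'redo' -> YES, starts with 're' (count: 1)
  'run' -> no (count: 1)
  'walk' -> no (count: 1)
  'pretest' -> no (count: 1)
  'rewrite' -> YES, starts with 're' (count: 2)
  'cat' -> no (count: 2)
  'talk' -> no (count: 2)
Total with prefix 're': 2

2


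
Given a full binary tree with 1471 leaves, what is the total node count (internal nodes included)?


Leaf nodes (terminals): 1471
Internal nodes = n - 1 = 1471 - 1 = 1470
Total = leaves + internal = 1471 + 1470 = 2941

2941


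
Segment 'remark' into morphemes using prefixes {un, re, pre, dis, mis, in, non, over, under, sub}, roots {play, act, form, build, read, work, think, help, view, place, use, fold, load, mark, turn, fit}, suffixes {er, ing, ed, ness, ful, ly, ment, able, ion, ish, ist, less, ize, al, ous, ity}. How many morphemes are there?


Segmenting 'remark' against the inventory:
  're' -> prefix (morpheme 1)
  'mark' -> root (morpheme 2)
Total morphemes: 2

2


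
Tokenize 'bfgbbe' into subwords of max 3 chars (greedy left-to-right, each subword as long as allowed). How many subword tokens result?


'bfgbbe' has 6 characters.
Chunking with max size 3:
  Chunk 1: 'bfg' (positions 0-2)
  Chunk 2: 'bbe' (positions 3-5)
Total chunks: ceil(6 / 3) = 2

2


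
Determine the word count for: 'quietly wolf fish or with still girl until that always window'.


Counting words by splitting on spaces:
  Word 1: 'quietly'
  Word 2: 'wolf'
  Word 3: 'fish'
  Word 4: 'or'
  Word 5: 'with'
  Word 6: 'still'
  Word 7: 'girl'
  Word 8: 'until'
  Word 9: 'that'
  Word 10: 'always'
  Word 11: 'window'
Total words: 11

11


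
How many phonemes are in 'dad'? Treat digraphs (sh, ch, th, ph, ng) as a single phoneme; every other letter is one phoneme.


Parsing 'dad' greedily, digraphs first:
  'd' -> consonant phoneme (phonemes so far: 1)
  'a' -> vowel phoneme (phonemes so far: 2)
  'd' -> consonant phoneme (phonemes so far: 3)
Total phonemes: 3

3


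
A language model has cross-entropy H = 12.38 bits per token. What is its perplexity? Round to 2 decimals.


Perplexity formula: PP = 2^H
H = 12.38
PP = 2^12.38
Decompose: 2^12.38 = 2^12 * 2^0.38
2^12 = 4096, 2^0.38 ~ 1.3013419
PP ~ 4096 * 1.3013419 = 5330.2964224
Rounded to 2 decimals: 5330.30

5330.30


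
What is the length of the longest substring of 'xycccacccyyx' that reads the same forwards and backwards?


Scanning 'xycccacccyyx' for palindromic substrings.
Substring at positions 1-9: 'ycccacccy'.
Check: reverse('ycccacccy') = 'ycccacccy' -> palindrome confirmed.
Neighbouring characters ('x' / 'y') break symmetry, so it cannot extend further.
No longer palindromic substring exists; longest length = 9

9


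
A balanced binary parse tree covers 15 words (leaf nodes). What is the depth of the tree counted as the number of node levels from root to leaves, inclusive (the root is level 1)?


In a balanced binary tree with n leaves the deepest leaf is ceil(log2(n)) edges below the root,
so counting node levels inclusive of root and leaves gives ceil(log2(n)) + 1 levels.
log2(15) = 3.9069
ceil(3.9069) = 4
levels = 4 + 1 = 5

5


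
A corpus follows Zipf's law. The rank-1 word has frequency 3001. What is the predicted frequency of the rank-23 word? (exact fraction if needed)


Zipf's law: freq(rank) = f1 / rank
f1 = 3001, rank = 23
freq = 3001 / 23
GCD(3001, 23) = 1
Simplified: 3001/23

3001/23


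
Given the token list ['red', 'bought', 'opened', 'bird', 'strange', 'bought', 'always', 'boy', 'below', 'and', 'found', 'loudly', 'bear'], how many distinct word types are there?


Listing all tokens and tracking unique types:
  Token 1: 'red' -> NEW (unique so far: 1)
  Token 2: 'bought' -> NEW (unique so far: 2)
  Token 3: 'opened' -> NEW (unique so far: 3)
  Token 4: 'bird' -> NEW (unique so far: 4)
  Token 5: 'strange' -> NEW (unique so far: 5)
  Token 6: 'bought' -> duplicate (unique so far: 5)
  Token 7: 'always' -> NEW (unique so far: 6)
  Token 8: 'boy' -> NEW (unique so far: 7)
  Token 9: 'below' -> NEW (unique so far: 8)
  Token 10: 'and' -> NEW (unique so far: 9)
  Token 11: 'found' -> NEW (unique so far: 10)
  Token 12: 'loudly' -> NEW (unique so far: 11)
  Token 13: 'bear' -> NEW (unique so far: 12)
Unique types: ('always', 'and', 'bear', 'below', 'bird', 'bought', 'boy', 'found', 'loudly', 'opened', 'red', 'strange')
Vocabulary size: 12

12


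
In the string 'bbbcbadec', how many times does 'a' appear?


Scanning 'bbbcbadec' for 'a':
  Position 5: 'a' -> MATCH (count: 1)
Total occurrences of 'a': 1

1


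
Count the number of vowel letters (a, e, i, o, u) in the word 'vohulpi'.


Scanning each character of 'vohulpi':
  Position 1: 'v' -> consonant (running count: 0)
  Position 2: 'o' -> vowel (running count: 1)
  Position 3: 'h' -> consonant (running count: 1)
  Position 4: 'u' -> vowel (running count: 2)
  Position 5: 'l' -> consonant (running count: 2)
  Position 6: 'p' -> consonant (running count: 2)
  Position 7: 'i' -> vowel (running count: 3)
Total vowels: 3

3


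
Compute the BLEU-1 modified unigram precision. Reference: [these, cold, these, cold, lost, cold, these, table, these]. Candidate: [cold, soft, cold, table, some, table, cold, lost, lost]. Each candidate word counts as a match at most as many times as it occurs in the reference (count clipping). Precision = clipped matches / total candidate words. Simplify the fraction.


Reference word counts: {'cold': 3, 'lost': 1, 'table': 1, 'these': 4}
Checking each candidate word (with clipping):
  'cold' -> in reference (ref count 3, used 1/3) -> match (matches: 1)
  'soft' -> not in reference -> no match (matches: 1)
  'cold' -> in reference (ref count 3, used 2/3) -> match (matches: 2)
  'table' -> in reference (ref count 1, used 1/1) -> match (matches: 3)
  'some' -> not in reference -> no match (matches: 3)
  'table' -> ref count 1 already used up (1/1) -> clipped, no match (matches: 3)
  'cold' -> in reference (ref count 3, used 3/3) -> match (matches: 4)
  'lost' -> in reference (ref count 1, used 1/1) -> match (matches: 5)
  'lost' -> ref count 1 already used up (1/1) -> clipped, no match (matches: 5)
Clipped matches: 5, Candidate length: 9
Precision = 5/9

5/9


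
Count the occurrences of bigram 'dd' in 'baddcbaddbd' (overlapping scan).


Scanning 'baddcbaddbd' for bigram 'dd':
  Position 0: 'ba' -> no
  Position 1: 'ad' -> no
  Position 2: 'dd' -> MATCH
  Position 3: 'dc' -> no
  Position 4: 'cb' -> no
  Position 5: 'ba' -> no
  Position 6: 'ad' -> no
  Position 7: 'dd' -> MATCH
  Position 8: 'db' -> no
  Position 9: 'bd' -> no
Total matches: 2

2


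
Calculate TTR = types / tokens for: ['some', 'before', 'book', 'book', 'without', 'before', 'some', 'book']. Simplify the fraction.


Tokens: 8
Unique types: ('before', 'book', 'some', 'without') = 4
TTR = 4/8
Simplify: divide both by 4 -> 1/2
TTR = 1/2

1/2


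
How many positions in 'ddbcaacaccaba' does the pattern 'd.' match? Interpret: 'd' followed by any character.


Pattern: d. means 'd' followed by any character.
Scanning 'ddbcaacaccaba' position-by-position:
  Pos 0: window 'dd' -> MATCH
  Pos 1: window 'db' -> MATCH
  Pos 2: window 'bc' -> no
  Pos 3: window 'ca' -> no
  Pos 4: window 'aa' -> no
  Pos 5: window 'ac' -> no
  Pos 6: window 'ca' -> no
  Pos 7: window 'ac' -> no
  Pos 8: window 'cc' -> no
  Pos 9: window 'ca' -> no
  Pos 10: window 'ab' -> no
  Pos 11: window 'ba' -> no
  Pos 12: window 'a' -> no
Total matches: 2

2


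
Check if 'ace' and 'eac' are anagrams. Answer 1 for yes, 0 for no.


Sort characters of 'ace': 'ace'
Sort characters of 'eac': 'ace'
Sorted forms match -> they ARE anagrams
Result: 1

1


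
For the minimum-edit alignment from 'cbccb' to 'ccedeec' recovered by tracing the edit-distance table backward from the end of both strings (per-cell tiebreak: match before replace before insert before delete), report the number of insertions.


Edit distance = 6. Backtracking from cell (5, 7) with preference match > replace > insert > delete,
then listing the resulting alignment 'cbccb' -> 'ccedeec' left to right:
  Step 1: insert 'c' [insertion #1]
  Step 2: keep 'c'
  Step 3: insert 'e' [insertion #2]
  Step 4: replace b->d
  Step 5: replace c->e
  Step 6: replace c->e
  Step 7: replace b->c
Total insertions: 2

2


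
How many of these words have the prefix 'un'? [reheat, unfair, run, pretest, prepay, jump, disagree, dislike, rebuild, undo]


Checking each word for prefix 'un':
  'reheat' -> no (count: 0)
  'unfair' -> YES, starts with 'un' (count: 1)
  'run' -> no (count: 1)
  'pretest' -> no (count: 1)
  'prepay' -> no (count: 1)
  'jump' -> no (count: 1)
  'disagree' -> no (count: 1)
  'dislike' -> no (count: 1)
  'rebuild' -> no (count: 1)
  'undo' -> YES, starts with 'un' (count: 2)
Total with prefix 'un': 2

2


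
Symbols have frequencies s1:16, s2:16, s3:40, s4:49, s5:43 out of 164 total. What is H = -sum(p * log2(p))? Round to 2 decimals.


Computing entropy H = -sum(p_i * log2(p_i)):
  s1: p = 16/164 = 0.0976, -p*log2(p) = 0.3276
  s2: p = 16/164 = 0.0976, -p*log2(p) = 0.3276
  s3: p = 40/164 = 0.2439, -p*log2(p) = 0.4965
  s4: p = 49/164 = 0.2988, -p*log2(p) = 0.5207
  s5: p = 43/164 = 0.2622, -p*log2(p) = 0.5064
H = sum of terms = 2.1788
Rounded to 2 decimals: 2.18

2.18


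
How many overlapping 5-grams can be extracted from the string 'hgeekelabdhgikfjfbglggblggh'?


String 'hgeekelabdhgikfjfbglggblggh' has length L = 27.
Number of overlapping n-grams = L - n + 1
Substituting: 27 - 5 + 1 = 23

23


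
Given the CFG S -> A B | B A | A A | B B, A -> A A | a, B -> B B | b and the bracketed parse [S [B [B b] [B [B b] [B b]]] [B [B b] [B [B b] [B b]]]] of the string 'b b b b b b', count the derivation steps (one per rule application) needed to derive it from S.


Every bracketed nonterminal node [X ...] in the tree is produced by exactly one rule application.
Reading the tree off as a leftmost derivation:
  Step 1: S  =>  B B   (applied S -> B B)
  Step 2: B B  =>  B B B   (applied B -> B B)
  Step 3: B B B  =>  b B B   (applied B -> b)
  Step 4: b B B  =>  b B B B   (applied B -> B B)
  Step 5: b B B B  =>  b b B B   (applied B -> b)
  Step 6: b b B B  =>  b b b B   (applied B -> b)
  Step 7: b b b B  =>  b b b B B   (applied B -> B B)
  Step 8: b b b B B  =>  b b b b B   (applied B -> b)
  Step 9: b b b b B  =>  b b b b B B   (applied B -> B B)
  Step 10: b b b b B B  =>  b b b b b B   (applied B -> b)
  Step 11: b b b b b B  =>  b b b b b b   (applied B -> b)
Final yield: b b b b b b
Total rewrite steps: 11

11


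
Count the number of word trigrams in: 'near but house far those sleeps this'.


Word trigrams from [7] words:
  Trigram 1: (near but house)
  Trigram 2: (but house far)
  Trigram 3: (house far those)
  Trigram 4: (far those sleeps)
  Trigram 5: (those sleeps this)
Total word trigrams: 7 - 2 = 5

5


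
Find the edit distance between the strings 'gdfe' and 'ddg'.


Building DP table for s1='gdfe' (len 4) and s2='ddg' (len 3):
       d  d  g
    0  1  2  3
  g 1  1  2  2
  d 2  1  1  2
  f 3  2  2  2
  e 4  3  3  3
Edit distance = dp[4][3] = 3

3


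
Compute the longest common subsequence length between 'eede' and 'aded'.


DP table for LCS of 'eede' and 'aded':
       a  d  e  d
    0  0  0  0  0
  e 0  0  0  1  1
  e 0  0  0  1  1
  d 0  0  1  1  2
  e 0  0  1  2  2
LCS: 'ed'
LCS length = 2

2


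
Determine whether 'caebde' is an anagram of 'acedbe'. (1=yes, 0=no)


Sort characters of 'caebde': 'abcdee'
Sort characters of 'acedbe': 'abcdee'
Sorted forms match -> they ARE anagrams
Result: 1

1


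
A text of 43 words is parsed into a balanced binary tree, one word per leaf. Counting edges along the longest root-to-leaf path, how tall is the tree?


In a balanced binary tree with n leaves the deepest leaf is ceil(log2(n)) edges below the root.
log2(43) = 5.4263
ceil(5.4263) = 6
height (edges) = 6

6


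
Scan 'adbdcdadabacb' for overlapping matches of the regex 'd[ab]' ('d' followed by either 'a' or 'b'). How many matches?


Pattern: d[ab] means 'd' followed by either 'a' or 'b'.
Scanning 'adbdcdadabacb' position-by-position:
  Pos 0: window 'ad' -> no
  Pos 1: window 'db' -> MATCH
  Pos 2: window 'bd' -> no
  Pos 3: window 'dc' -> no
  Pos 4: window 'cd' -> no
  Pos 5: window 'da' -> MATCH
  Pos 6: window 'ad' -> no
  Pos 7: window 'da' -> MATCH
  Pos 8: window 'ab' -> no
  Pos 9: window 'ba' -> no
  Pos 10: window 'ac' -> no
  Pos 11: window 'cb' -> no
  Pos 12: window 'b' -> no
Total matches: 3

3


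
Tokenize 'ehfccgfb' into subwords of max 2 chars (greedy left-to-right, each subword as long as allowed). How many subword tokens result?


'ehfccgfb' has 8 characters.
Chunking with max size 2:
  Chunk 1: 'eh' (positions 0-1)
  Chunk 2: 'fc' (positions 2-3)
  Chunk 3: 'cg' (positions 4-5)
  Chunk 4: 'fb' (positions 6-7)
Total chunks: ceil(8 / 2) = 4

4


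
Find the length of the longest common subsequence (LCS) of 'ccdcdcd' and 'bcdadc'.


DP table for LCS of 'ccdcdcd' and 'bcdadc':
       b  c  d  a  d  c
    0  0  0  0  0  0  0
  c 0  0  1  1  1  1  1
  c 0  0  1  1  1  1  2
  d 0  0  1  2  2  2  2
  c 0  0  1  2  2  2  3
  d 0  0  1  2  2  3  3
  c 0  0  1  2  2  3  4
  d 0  0  1  2  2  3  4
LCS: 'cddc'
LCS length = 4

4


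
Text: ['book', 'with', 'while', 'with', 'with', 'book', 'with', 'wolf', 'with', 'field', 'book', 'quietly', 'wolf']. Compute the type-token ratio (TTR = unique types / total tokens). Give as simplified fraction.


Tokens: 13
Unique types: ('book', 'field', 'quietly', 'while', 'with', 'wolf') = 6
TTR = 6/13
Already in lowest terms.

6/13


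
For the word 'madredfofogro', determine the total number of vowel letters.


Scanning each character of 'madredfofogro':
  Position 1: 'm' -> consonant (running count: 0)
  Position 2: 'a' -> vowel (running count: 1)
  Position 3: 'd' -> consonant (running count: 1)
  Position 4: 'r' -> consonant (running count: 1)
  Position 5: 'e' -> vowel (running count: 2)
  Position 6: 'd' -> consonant (running count: 2)
  Position 7: 'f' -> consonant (running count: 2)
  Position 8: 'o' -> vowel (running count: 3)
  Position 9: 'f' -> consonant (running count: 3)
  Position 10: 'o' -> vowel (running count: 4)
  Position 11: 'g' -> consonant (running count: 4)
  Position 12: 'r' -> consonant (running count: 4)
  Position 13: 'o' -> vowel (running count: 5)
Total vowels: 5

5


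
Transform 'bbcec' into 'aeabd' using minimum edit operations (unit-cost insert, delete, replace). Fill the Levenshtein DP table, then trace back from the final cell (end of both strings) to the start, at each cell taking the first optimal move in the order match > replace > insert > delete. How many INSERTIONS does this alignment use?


Edit distance = 5. Backtracking from cell (5, 5) with preference match > replace > insert > delete,
then listing the resulting alignment 'bbcec' -> 'aeabd' left to right:
  Step 1: replace b->a
  Step 2: replace b->e
  Step 3: replace c->a
  Step 4: replace e->b
  Step 5: replace c->d
Total insertions: 0

0


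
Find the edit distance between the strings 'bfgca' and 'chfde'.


Building DP table for s1='bfgca' (len 5) and s2='chfde' (len 5):
       c  h  f  d  e
    0  1  2  3  4  5
  b 1  1  2  3  4  5
  f 2  2  2  2  3  4
  g 3  3  3  3  3  4
  c 4  3  4  4  4  4
  a 5  4  4  5  5  5
Edit distance = dp[5][5] = 5

5


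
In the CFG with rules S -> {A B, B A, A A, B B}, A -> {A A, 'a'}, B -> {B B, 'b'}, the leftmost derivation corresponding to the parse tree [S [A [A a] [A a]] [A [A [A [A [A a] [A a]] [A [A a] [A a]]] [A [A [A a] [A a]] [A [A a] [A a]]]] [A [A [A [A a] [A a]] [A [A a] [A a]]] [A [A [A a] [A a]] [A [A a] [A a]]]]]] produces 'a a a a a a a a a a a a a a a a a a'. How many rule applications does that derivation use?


Every bracketed nonterminal node [X ...] in the tree is produced by exactly one rule application.
Reading the tree off as a leftmost derivation:
  Step 1: S  =>  A A   (applied S -> A A)
  Step 2: A A  =>  A A A   (applied A -> A A)
  Step 3: A A A  =>  a A A   (applied A -> a)
  Step 4: a A A  =>  a a A   (applied A -> a)
  Step 5: a a A  =>  a a A A   (applied A -> A A)
  Step 6: a a A A  =>  a a A A A   (applied A -> A A)
  Step 7: a a A A A  =>  a a A A A A   (applied A -> A A)
  Step 8: a a A A A A  =>  a a A A A A A   (applied A -> A A)
  Step 9: a a A A A A A  =>  a a a A A A A   (applied A -> a)
  Step 10: a a a A A A A  =>  a a a a A A A   (applied A -> a)
  Step 11: a a a a A A A  =>  a a a a A A A A   (applied A -> A A)
  Step 12: a a a a A A A A  =>  a a a a a A A A   (applied A -> a)
  Step 13: a a a a a A A A  =>  a a a a a a A A   (applied A -> a)
  Step 14: a a a a a a A A  =>  a a a a a a A A A   (applied A -> A A)
  Step 15: a a a a a a A A A  =>  a a a a a a A A A A   (applied A -> A A)
  Step 16: a a a a a a A A A A  =>  a a a a a a a A A A   (applied A -> a)
  Step 17: a a a a a a a A A A  =>  a a a a a a a a A A   (applied A -> a)
  Step 18: a a a a a a a a A A  =>  a a a a a a a a A A A   (applied A -> A A)
  Step 19: a a a a a a a a A A A  =>  a a a a a a a a a A A   (applied A -> a)
  Step 20: a a a a a a a a a A A  =>  a a a a a a a a a a A   (applied A -> a)
  Step 21: a a a a a a a a a a A  =>  a a a a a a a a a a A A   (applied A -> A A)
  Step 22: a a a a a a a a a a A A  =>  a a a a a a a a a a A A A   (applied A -> A A)
  Step 23: a a a a a a a a a a A A A  =>  a a a a a a a a a a A A A A   (applied A -> A A)
  Step 24: a a a a a a a a a a A A A A  =>  a a a a a a a a a a a A A A   (applied A -> a)
  Step 25: a a a a a a a a a a a A A A  =>  a a a a a a a a a a a a A A   (applied A -> a)
  Step 26: a a a a a a a a a a a a A A  =>  a a a a a a a a a a a a A A A   (applied A -> A A)
  Step 27: a a a a a a a a a a a a A A A  =>  a a a a a a a a a a a a a A A   (applied A -> a)
  Step 28: a a a a a a a a a a a a a A A  =>  a a a a a a a a a a a a a a A   (applied A -> a)
  Step 29: a a a a a a a a a a a a a a A  =>  a a a a a a a a a a a a a a A A   (applied A -> A A)
  Step 30: a a a a a a a a a a a a a a A A  =>  a a a a a a a a a a a a a a A A A   (applied A -> A A)
  Step 31: a a a a a a a a a a a a a a A A A  =>  a a a a a a a a a a a a a a a A A   (applied A -> a)
  Step 32: a a a a a a a a a a a a a a a A A  =>  a a a a a a a a a a a a a a a a A   (applied A -> a)
  Step 33: a a a a a a a a a a a a a a a a A  =>  a a a a a a a a a a a a a a a a A A   (applied A -> A A)
  Step 34: a a a a a a a a a a a a a a a a A A  =>  a a a a a a a a a a a a a a a a a A   (applied A -> a)
  Step 35: a a a a a a a a a a a a a a a a a A  =>  a a a a a a a a a a a a a a a a a a   (applied A -> a)
Final yield: a a a a a a a a a a a a a a a a a a
Total rewrite steps: 35

35


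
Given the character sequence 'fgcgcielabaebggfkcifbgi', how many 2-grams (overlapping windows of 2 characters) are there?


String 'fgcgcielabaebggfkcifbgi' has length L = 23.
Number of overlapping n-grams = L - n + 1
Substituting: 23 - 2 + 1 = 22

22


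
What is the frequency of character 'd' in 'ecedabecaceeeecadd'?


Scanning 'ecedabecaceeeecadd' for 'd':
  Position 3: 'd' -> MATCH (count: 1)
  Position 16: 'd' -> MATCH (count: 2)
  Position 17: 'd' -> MATCH (count: 3)
Total occurrences of 'd': 3

3


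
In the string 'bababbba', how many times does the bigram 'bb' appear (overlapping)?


Scanning 'bababbba' for bigram 'bb':
  Position 0: 'ba' -> no
  Position 1: 'ab' -> no
  Position 2: 'ba' -> no
  Position 3: 'ab' -> no
  Position 4: 'bb' -> MATCH
  Position 5: 'bb' -> MATCH
  Position 6: 'ba' -> no
Total matches: 2

2


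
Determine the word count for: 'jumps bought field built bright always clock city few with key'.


Counting words by splitting on spaces:
  Word 1: 'jumps'
  Word 2: 'bought'
  Word 3: 'field'
  Word 4: 'built'
  Word 5: 'bright'
  Word 6: 'always'
  Word 7: 'clock'
  Word 8: 'city'
  Word 9: 'few'
  Word 10: 'with'
  Word 11: 'key'
Total words: 11

11


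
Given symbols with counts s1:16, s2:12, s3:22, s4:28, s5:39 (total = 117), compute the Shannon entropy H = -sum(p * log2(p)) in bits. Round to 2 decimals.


Computing entropy H = -sum(p_i * log2(p_i)):
  s1: p = 16/117 = 0.1368, -p*log2(p) = 0.3925
  s2: p = 12/117 = 0.1026, -p*log2(p) = 0.3370
  s3: p = 22/117 = 0.1880, -p*log2(p) = 0.4533
  s4: p = 28/117 = 0.2393, -p*log2(p) = 0.4937
  s5: p = 39/117 = 0.3333, -p*log2(p) = 0.5283
H = sum of terms = 2.2048
Rounded to 2 decimals: 2.20

2.20


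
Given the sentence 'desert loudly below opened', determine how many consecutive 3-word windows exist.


Word trigrams from [4] words:
  Trigram 1: (desert loudly below)
  Trigram 2: (loudly below opened)
Total word trigrams: 4 - 2 = 2

2


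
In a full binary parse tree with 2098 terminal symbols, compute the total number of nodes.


Leaf nodes (terminals): 2098
Internal nodes = n - 1 = 2098 - 1 = 2097
Total = leaves + internal = 2098 + 2097 = 4195

4195


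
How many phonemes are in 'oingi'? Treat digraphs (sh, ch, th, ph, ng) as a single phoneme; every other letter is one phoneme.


Parsing 'oingi' greedily, digraphs first:
  'o' -> vowel phoneme (phonemes so far: 1)
  'i' -> vowel phoneme (phonemes so far: 2)
  'ng' -> digraph (1 consonant phoneme) (phonemes so far: 3)
  'i' -> vowel phoneme (phonemes so far: 4)
Total phonemes: 4

4


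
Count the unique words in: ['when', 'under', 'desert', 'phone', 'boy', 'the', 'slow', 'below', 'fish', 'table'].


Listing all tokens and tracking unique types:
  Token 1: 'when' -> NEW (unique so far: 1)
  Token 2: 'under' -> NEW (unique so far: 2)
  Token 3: 'desert' -> NEW (unique so far: 3)
  Token 4: 'phone' -> NEW (unique so far: 4)
  Token 5: 'boy' -> NEW (unique so far: 5)
  Token 6: 'the' -> NEW (unique so far: 6)
  Token 7: 'slow' -> NEW (unique so far: 7)
  Token 8: 'below' -> NEW (unique so far: 8)
  Token 9: 'fish' -> NEW (unique so far: 9)
  Token 10: 'table' -> NEW (unique so far: 10)
Unique types: ('below', 'boy', 'desert', 'fish', 'phone', 'slow', 'table', 'the', 'under', 'when')
Vocabulary size: 10

10


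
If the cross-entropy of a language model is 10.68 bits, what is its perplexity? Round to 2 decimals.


Perplexity formula: PP = 2^H
H = 10.68
PP = 2^10.68
Decompose: 2^10.68 = 2^10 * 2^0.68
2^10 = 1024, 2^0.68 ~ 1.6021398
PP ~ 1024 * 1.6021398 = 1640.5911552
Rounded to 2 decimals: 1640.59

1640.59


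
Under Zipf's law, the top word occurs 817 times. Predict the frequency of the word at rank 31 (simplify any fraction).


Zipf's law: freq(rank) = f1 / rank
f1 = 817, rank = 31
freq = 817 / 31
GCD(817, 31) = 1
Simplified: 817/31

817/31


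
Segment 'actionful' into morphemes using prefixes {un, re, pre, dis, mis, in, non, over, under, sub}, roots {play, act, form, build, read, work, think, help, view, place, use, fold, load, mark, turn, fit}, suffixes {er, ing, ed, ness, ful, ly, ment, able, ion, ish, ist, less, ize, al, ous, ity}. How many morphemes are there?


Segmenting 'actionful' against the inventory:
  'act' -> root (morpheme 1)
  'ion' -> suffix (morpheme 2)
  'ful' -> suffix (morpheme 3)
Total morphemes: 3

3


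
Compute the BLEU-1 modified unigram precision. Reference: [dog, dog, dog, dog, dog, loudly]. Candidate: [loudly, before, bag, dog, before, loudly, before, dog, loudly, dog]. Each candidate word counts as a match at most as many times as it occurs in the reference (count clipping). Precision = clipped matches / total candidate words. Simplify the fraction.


Reference word counts: {'dog': 5, 'loudly': 1}
Checking each candidate word (with clipping):
  'loudly' -> in reference (ref count 1, used 1/1) -> match (matches: 1)
  'before' -> not in reference -> no match (matches: 1)
  'bag' -> not in reference -> no match (matches: 1)
  'dog' -> in reference (ref count 5, used 1/5) -> match (matches: 2)
  'before' -> not in reference -> no match (matches: 2)
  'loudly' -> ref count 1 already used up (1/1) -> clipped, no match (matches: 2)
  'before' -> not in reference -> no match (matches: 2)
  'dog' -> in reference (ref count 5, used 2/5) -> match (matches: 3)
  'loudly' -> ref count 1 already used up (1/1) -> clipped, no match (matches: 3)
  'dog' -> in reference (ref count 5, used 3/5) -> match (matches: 4)
Clipped matches: 4, Candidate length: 10
Precision = 4/10 = 2/5

2/5


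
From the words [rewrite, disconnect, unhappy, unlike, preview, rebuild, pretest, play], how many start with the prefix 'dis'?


Checking each word for prefix 'dis':
  'rewrite' -> no (count: 0)
  'disconnect' -> YES, starts with 'dis' (count: 1)
  'unhappy' -> no (count: 1)
  'unlike' -> no (count: 1)
  'preview' -> no (count: 1)
  'rebuild' -> no (count: 1)
  'pretest' -> no (count: 1)
  'play' -> no (count: 1)
Total with prefix 'dis': 1

1


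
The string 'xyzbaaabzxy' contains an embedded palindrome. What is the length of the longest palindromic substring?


Scanning 'xyzbaaabzxy' for palindromic substrings.
Substring at positions 2-8: 'zbaaabz'.
Check: reverse('zbaaabz') = 'zbaaabz' -> palindrome confirmed.
Neighbouring characters ('y' / 'x') break symmetry, so it cannot extend further.
No longer palindromic substring exists; longest length = 7

7


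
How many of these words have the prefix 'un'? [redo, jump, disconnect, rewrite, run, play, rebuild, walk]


Checking each word for prefix 'un':
  'redo' -> no (count: 0)
  'jump' -> no (count: 0)
  'disconnect' -> no (count: 0)
  'rewrite' -> no (count: 0)
  'run' -> no (count: 0)
  'play' -> no (count: 0)
  'rebuild' -> no (count: 0)
  'walk' -> no (count: 0)
Total with prefix 'un': 0

0


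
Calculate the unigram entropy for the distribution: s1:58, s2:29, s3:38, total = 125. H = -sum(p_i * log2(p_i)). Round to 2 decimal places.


Computing entropy H = -sum(p_i * log2(p_i)):
  s1: p = 58/125 = 0.4640, -p*log2(p) = 0.5140
  s2: p = 29/125 = 0.2320, -p*log2(p) = 0.4890
  s3: p = 38/125 = 0.3040, -p*log2(p) = 0.5222
H = sum of terms = 1.5252
Rounded to 2 decimals: 1.53

1.53


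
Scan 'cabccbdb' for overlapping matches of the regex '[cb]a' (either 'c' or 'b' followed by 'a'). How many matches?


Pattern: [cb]a means either 'c' or 'b' followed by 'a'.
Scanning 'cabccbdb' position-by-position:
  Pos 0: window 'ca' -> MATCH
  Pos 1: window 'ab' -> no
  Pos 2: window 'bc' -> no
  Pos 3: window 'cc' -> no
  Pos 4: window 'cb' -> no
  Pos 5: window 'bd' -> no
  Pos 6: window 'db' -> no
  Pos 7: window 'b' -> no
Total matches: 1

1


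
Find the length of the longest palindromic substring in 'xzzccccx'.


Scanning 'xzzccccx' for palindromic substrings.
Substring at positions 3-6: 'cccc'.
Check: reverse('cccc') = 'cccc' -> palindrome confirmed.
Neighbouring characters ('z' / 'x') break symmetry, so it cannot extend further.
No longer palindromic substring exists; longest length = 4

4


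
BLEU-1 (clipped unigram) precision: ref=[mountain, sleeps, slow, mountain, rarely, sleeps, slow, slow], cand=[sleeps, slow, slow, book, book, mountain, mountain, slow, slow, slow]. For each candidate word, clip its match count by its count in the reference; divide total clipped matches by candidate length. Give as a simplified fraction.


Reference word counts: {'mountain': 2, 'rarely': 1, 'sleeps': 2, 'slow': 3}
Checking each candidate word (with clipping):
  'sleeps' -> in reference (ref count 2, used 1/2) -> match (matches: 1)
  'slow' -> in reference (ref count 3, used 1/3) -> match (matches: 2)
  'slow' -> in reference (ref count 3, used 2/3) -> match (matches: 3)
  'book' -> not in reference -> no match (matches: 3)
  'book' -> not in reference -> no match (matches: 3)
  'mountain' -> in reference (ref count 2, used 1/2) -> match (matches: 4)
  'mountain' -> in reference (ref count 2, used 2/2) -> match (matches: 5)
  'slow' -> in reference (ref count 3, used 3/3) -> match (matches: 6)
  'slow' -> ref count 3 already used up (3/3) -> clipped, no match (matches: 6)
  'slow' -> ref count 3 already used up (3/3) -> clipped, no match (matches: 6)
Clipped matches: 6, Candidate length: 10
Precision = 6/10 = 3/5

3/5
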